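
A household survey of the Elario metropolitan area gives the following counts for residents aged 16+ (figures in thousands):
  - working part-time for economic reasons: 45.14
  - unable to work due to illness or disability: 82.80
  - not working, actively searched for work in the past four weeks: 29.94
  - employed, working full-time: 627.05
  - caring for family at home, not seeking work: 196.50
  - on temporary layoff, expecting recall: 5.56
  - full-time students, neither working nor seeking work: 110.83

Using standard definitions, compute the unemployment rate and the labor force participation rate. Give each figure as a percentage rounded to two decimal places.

Unemployment rate ≈ 5.02%; labor force participation rate ≈ 64.46%.

Employed = 45.14 + 627.05 = 672.19 thousand (anyone who worked, including part-time for economic reasons, counts as employed).
Unemployed = 29.94 + 5.56 = 35.50 thousand (jobless and actively searching, or on temporary layoff).
Labor force = 672.19 + 35.50 = 707.69 thousand.
Not in labor force = 82.80 + 196.50 + 110.83 = 390.13 thousand (those not working and not actively searching are outside the labor force).
Civilian working-age population = 707.69 + 390.13 = 1,097.82 thousand.
Unemployment rate = 35.50 / 707.69 = 5.02%.
Labor force participation rate = 707.69 / 1,097.82 = 64.46%.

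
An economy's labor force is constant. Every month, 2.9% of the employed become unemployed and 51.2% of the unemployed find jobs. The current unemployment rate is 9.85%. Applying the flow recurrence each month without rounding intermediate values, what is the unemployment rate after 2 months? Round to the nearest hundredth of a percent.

Unemployment rate after two months ≈ 6.31%.

With a fixed labor force, u_{t+1} = u_t + s·(1−u_t) − f·u_t = u_t·(1−s−f) + s.
Here 1−s−f = 0.459 and s = 0.029.
u_1 = 0.098500 × 0.459 + 0.029 = 0.074211.
u_2 = 0.074211 × 0.459 + 0.029 = 0.063063.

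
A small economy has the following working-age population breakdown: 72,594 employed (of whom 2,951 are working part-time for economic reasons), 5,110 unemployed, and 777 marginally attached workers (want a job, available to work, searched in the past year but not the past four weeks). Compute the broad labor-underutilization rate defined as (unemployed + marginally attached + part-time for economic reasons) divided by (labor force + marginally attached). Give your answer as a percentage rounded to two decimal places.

Labor force = 72,594 + 5,110 = 77,704.
Numerator = 5,110 + 777 + 2,951 = 8,838.
Denominator = 77,704 + 777 = 78,481.
Broad rate = 8,838 / 78,481 = 11.26%.

Broad underutilization rate ≈ 11.26%.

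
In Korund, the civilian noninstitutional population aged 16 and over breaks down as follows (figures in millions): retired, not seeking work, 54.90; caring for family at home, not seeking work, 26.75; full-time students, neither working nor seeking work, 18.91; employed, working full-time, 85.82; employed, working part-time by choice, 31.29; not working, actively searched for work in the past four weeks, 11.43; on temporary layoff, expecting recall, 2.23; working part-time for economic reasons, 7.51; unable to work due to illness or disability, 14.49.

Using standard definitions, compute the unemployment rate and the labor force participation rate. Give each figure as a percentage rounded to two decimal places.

Employed = 85.82 + 31.29 + 7.51 = 124.62 million (anyone who worked, including part-time for economic reasons, counts as employed).
Unemployed = 11.43 + 2.23 = 13.66 million (jobless and actively searching, or on temporary layoff).
Labor force = 124.62 + 13.66 = 138.28 million.
Not in labor force = 54.90 + 26.75 + 18.91 + 14.49 = 115.05 million (those not working and not actively searching are outside the labor force).
Civilian working-age population = 138.28 + 115.05 = 253.33 million.
Unemployment rate = 13.66 / 138.28 = 9.88%.
Labor force participation rate = 138.28 / 253.33 = 54.58%.

Unemployment rate ≈ 9.88%; labor force participation rate ≈ 54.58%.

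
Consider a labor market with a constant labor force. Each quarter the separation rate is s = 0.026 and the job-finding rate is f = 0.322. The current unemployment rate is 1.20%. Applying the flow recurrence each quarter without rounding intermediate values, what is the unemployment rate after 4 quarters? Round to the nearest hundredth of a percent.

Unemployment rate after four quarters ≈ 6.34%.

With a fixed labor force, u_{t+1} = u_t + s·(1−u_t) − f·u_t = u_t·(1−s−f) + s.
Here 1−s−f = 0.652 and s = 0.026.
u_1 = 0.012000 × 0.652 + 0.026 = 0.033824.
u_2 = 0.033824 × 0.652 + 0.026 = 0.048053.
u_3 = 0.048053 × 0.652 + 0.026 = 0.057331.
u_4 = 0.057331 × 0.652 + 0.026 = 0.063380.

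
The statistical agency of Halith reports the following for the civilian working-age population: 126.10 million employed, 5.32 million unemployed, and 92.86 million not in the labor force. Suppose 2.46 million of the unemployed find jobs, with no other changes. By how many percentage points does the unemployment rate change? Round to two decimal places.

Initially, labor force = 126.10 + 5.32 = 131.42 million, so u = 5.32/131.42 = 4.05%.
After the change, unemployed falls and employed rises by 2.46; labor force unchanged → E = 128.56, U = 2.86, labor force = 131.42 million.
New unemployment rate = 2.86 / 131.42 = 2.18%.
Change = 2.18% − 4.05% = −1.87 percentage points.

The unemployment rate changes by −1.87 percentage points.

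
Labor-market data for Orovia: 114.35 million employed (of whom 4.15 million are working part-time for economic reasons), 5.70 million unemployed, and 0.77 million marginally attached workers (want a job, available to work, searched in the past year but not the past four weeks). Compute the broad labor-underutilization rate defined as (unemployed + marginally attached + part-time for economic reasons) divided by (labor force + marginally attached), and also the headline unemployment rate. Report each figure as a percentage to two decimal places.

Labor force = 114.35 + 5.70 = 120.05 million.
Numerator = 5.70 + 0.77 + 4.15 = 10.62 million.
Denominator = 120.05 + 0.77 = 120.82 million.
Broad rate = 10.62 / 120.82 = 8.79%.
Headline unemployment rate = 5.70 / 120.05 = 4.75%.

Broad underutilization rate ≈ 8.79%; headline unemployment rate ≈ 4.75%.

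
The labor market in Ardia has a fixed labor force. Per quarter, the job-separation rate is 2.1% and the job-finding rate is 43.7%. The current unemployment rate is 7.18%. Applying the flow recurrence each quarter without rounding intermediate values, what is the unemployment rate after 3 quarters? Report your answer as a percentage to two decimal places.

Unemployment rate after three quarters ≈ 5.00%.

With a fixed labor force, u_{t+1} = u_t + s·(1−u_t) − f·u_t = u_t·(1−s−f) + s.
Here 1−s−f = 0.542 and s = 0.021.
u_1 = 0.071800 × 0.542 + 0.021 = 0.059916.
u_2 = 0.059916 × 0.542 + 0.021 = 0.053474.
u_3 = 0.053474 × 0.542 + 0.021 = 0.049983.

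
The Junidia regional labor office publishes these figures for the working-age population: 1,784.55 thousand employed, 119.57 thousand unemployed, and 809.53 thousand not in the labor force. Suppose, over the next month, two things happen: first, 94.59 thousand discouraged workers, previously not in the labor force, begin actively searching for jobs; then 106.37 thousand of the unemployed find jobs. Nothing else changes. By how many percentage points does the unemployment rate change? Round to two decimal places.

Initially, labor force = 1,784.55 + 119.57 = 1,904.12 thousand, so u = 119.57/1,904.12 = 6.28%.
After the first change, unemployed and labor force both rise by 94.59 → E = 1,784.55, U = 214.16, labor force = 1,998.71 thousand.
After the second change, unemployed falls and employed rises by 106.37; labor force unchanged → E = 1,890.92, U = 107.79, labor force = 1,998.71 thousand.
New unemployment rate = 107.79 / 1,998.71 = 5.39%.
Change = 5.39% − 6.28% = −0.89 percentage points.

The unemployment rate changes by −0.89 percentage points.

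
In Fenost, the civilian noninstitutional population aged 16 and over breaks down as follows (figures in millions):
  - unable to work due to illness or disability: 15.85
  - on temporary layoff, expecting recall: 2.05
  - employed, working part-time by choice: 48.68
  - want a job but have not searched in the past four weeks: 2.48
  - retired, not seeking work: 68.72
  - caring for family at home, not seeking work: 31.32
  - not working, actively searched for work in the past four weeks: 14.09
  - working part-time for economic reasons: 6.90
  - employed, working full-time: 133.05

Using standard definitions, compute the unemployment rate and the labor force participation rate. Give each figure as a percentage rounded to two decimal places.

Unemployment rate ≈ 7.88%; labor force participation rate ≈ 63.37%.

Employed = 48.68 + 6.90 + 133.05 = 188.63 million (anyone who worked, including part-time for economic reasons, counts as employed).
Unemployed = 2.05 + 14.09 = 16.14 million (jobless and actively searching, or on temporary layoff).
Labor force = 188.63 + 16.14 = 204.77 million.
Not in labor force = 15.85 + 2.48 + 68.72 + 31.32 = 118.37 million (those not working and not actively searching are outside the labor force — including those who want a job but have given up searching).
Civilian working-age population = 204.77 + 118.37 = 323.14 million.
Unemployment rate = 16.14 / 204.77 = 7.88%.
Labor force participation rate = 204.77 / 323.14 = 63.37%.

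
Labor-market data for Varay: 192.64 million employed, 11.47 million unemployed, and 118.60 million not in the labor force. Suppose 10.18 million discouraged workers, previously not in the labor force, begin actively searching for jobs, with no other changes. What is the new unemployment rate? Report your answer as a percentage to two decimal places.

New unemployment rate ≈ 10.10%.

Initially, labor force = 192.64 + 11.47 = 204.11 million, so u = 11.47/204.11 = 5.62%.
After the change, unemployed and labor force both rise by 10.18 → E = 192.64, U = 21.65, labor force = 214.29 million.
New unemployment rate = 21.65 / 214.29 = 10.10%.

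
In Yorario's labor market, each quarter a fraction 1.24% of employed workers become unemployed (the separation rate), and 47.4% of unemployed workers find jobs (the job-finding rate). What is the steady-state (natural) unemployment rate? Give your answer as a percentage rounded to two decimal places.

Steady-state unemployment rate ≈ 2.55%.

At steady state the flows balance: s·E = f·U, so U/(E+U) = s/(s+f).
u* = 1.24 / (1.24 + 47.4) = 1.24 / 48.64 = 2.55%.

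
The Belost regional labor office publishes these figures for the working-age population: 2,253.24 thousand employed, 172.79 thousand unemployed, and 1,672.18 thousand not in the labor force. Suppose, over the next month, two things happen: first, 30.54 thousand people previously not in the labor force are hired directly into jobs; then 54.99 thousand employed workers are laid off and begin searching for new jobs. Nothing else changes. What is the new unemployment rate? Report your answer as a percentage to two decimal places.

New unemployment rate ≈ 9.27%.

Initially, labor force = 2,253.24 + 172.79 = 2,426.03 thousand, so u = 172.79/2,426.03 = 7.12%.
After the first change, employed and labor force both rise by 30.54; unemployed unchanged → E = 2,283.78, U = 172.79, labor force = 2,456.57 thousand.
After the second change, employed falls and unemployed rises by 54.99; labor force unchanged → E = 2,228.79, U = 227.78, labor force = 2,456.57 thousand.
New unemployment rate = 227.78 / 2,456.57 = 9.27%.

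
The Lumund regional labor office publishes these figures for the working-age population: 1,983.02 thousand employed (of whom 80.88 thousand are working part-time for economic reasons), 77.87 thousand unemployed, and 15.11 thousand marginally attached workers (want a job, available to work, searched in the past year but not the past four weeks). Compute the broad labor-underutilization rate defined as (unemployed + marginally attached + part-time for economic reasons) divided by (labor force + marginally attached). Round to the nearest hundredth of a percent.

Broad underutilization rate ≈ 8.37%.

Labor force = 1,983.02 + 77.87 = 2,060.89 thousand.
Numerator = 77.87 + 15.11 + 80.88 = 173.86 thousand.
Denominator = 2,060.89 + 15.11 = 2,076.00 thousand.
Broad rate = 173.86 / 2,076.00 = 8.37%.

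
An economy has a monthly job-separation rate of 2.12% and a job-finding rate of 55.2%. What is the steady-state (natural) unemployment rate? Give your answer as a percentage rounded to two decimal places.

Steady-state unemployment rate ≈ 3.70%.

At steady state the flows balance: s·E = f·U, so U/(E+U) = s/(s+f).
u* = 2.12 / (2.12 + 55.2) = 2.12 / 57.32 = 3.70%.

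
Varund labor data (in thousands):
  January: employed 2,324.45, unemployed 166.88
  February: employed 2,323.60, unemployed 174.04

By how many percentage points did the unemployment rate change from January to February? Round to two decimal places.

The unemployment rate changed by +0.27 percentage points.

January: labor force = 2,324.45 + 166.88 = 2,491.33; u = 166.88/2,491.33 = 6.70%.
February: labor force = 2,323.60 + 174.04 = 2,497.64; u = 174.04/2,497.64 = 6.97%.
Change = 6.97% − 6.70% = +0.27 pp.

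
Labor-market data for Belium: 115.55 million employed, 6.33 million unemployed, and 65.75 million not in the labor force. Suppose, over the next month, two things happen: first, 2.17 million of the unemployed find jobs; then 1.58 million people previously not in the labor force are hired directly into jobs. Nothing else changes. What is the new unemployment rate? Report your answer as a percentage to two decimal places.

New unemployment rate ≈ 3.37%.

Initially, labor force = 115.55 + 6.33 = 121.88 million, so u = 6.33/121.88 = 5.19%.
After the first change, unemployed falls and employed rises by 2.17; labor force unchanged → E = 117.72, U = 4.16, labor force = 121.88 million.
After the second change, employed and labor force both rise by 1.58; unemployed unchanged → E = 119.30, U = 4.16, labor force = 123.46 million.
New unemployment rate = 4.16 / 123.46 = 3.37%.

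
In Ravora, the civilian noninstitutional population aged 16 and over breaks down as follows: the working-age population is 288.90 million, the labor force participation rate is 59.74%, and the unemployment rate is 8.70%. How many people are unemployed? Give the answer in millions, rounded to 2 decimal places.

Labor force = 0.5974 × 288.90 = 172.59 million.
Unemployed = 0.0870 × 172.59 ≈ 15.02 million.

About 15.02 million are unemployed.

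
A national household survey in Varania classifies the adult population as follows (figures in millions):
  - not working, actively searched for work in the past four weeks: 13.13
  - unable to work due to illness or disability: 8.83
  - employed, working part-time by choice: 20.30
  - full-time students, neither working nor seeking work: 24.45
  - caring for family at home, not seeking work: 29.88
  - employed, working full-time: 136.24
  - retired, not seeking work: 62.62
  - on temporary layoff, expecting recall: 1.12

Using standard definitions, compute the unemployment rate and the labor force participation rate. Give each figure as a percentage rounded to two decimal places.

Unemployment rate ≈ 8.34%; labor force participation rate ≈ 57.59%.

Employed = 20.30 + 136.24 = 156.54 million.
Unemployed = 13.13 + 1.12 = 14.25 million (jobless and actively searching, or on temporary layoff).
Labor force = 156.54 + 14.25 = 170.79 million.
Not in labor force = 8.83 + 24.45 + 29.88 + 62.62 = 125.78 million (those not working and not actively searching are outside the labor force).
Civilian working-age population = 170.79 + 125.78 = 296.57 million.
Unemployment rate = 14.25 / 170.79 = 8.34%.
Labor force participation rate = 170.79 / 296.57 = 57.59%.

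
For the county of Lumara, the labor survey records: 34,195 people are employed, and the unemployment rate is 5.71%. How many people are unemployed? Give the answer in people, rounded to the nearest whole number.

Let U be the number unemployed. The labor force is E + U, and U/(E+U) = 0.0571.
So U = 0.0571 × 34,195 / (1 − 0.0571) = 1952.53 / 0.9429 ≈ 2,071.

About 2,071 are unemployed.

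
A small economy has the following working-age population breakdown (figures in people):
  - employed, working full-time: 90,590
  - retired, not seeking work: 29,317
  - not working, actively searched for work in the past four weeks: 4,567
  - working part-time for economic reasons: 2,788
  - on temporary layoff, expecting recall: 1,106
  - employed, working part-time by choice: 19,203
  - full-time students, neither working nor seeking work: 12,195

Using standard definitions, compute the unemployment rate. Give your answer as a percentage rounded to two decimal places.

Employed = 90,590 + 2,788 + 19,203 = 112,581 (anyone who worked, including part-time for economic reasons, counts as employed).
Unemployed = 4,567 + 1,106 = 5,673 (jobless and actively searching, or on temporary layoff).
Labor force = 112,581 + 5,673 = 118,254.
Unemployment rate = 5,673 / 118,254 = 4.80%.

Unemployment rate ≈ 4.80%.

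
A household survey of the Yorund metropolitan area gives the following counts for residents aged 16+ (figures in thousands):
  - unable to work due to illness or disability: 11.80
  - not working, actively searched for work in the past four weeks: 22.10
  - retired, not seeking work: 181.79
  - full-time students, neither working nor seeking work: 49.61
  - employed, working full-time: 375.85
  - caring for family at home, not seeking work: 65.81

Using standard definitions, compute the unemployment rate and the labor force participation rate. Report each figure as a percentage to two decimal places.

Unemployment rate ≈ 5.55%; labor force participation rate ≈ 56.29%.

Employed = 375.85 thousand.
Unemployed = 22.10 thousand.
Labor force = 375.85 + 22.10 = 397.95 thousand.
Not in labor force = 11.80 + 181.79 + 49.61 + 65.81 = 309.01 thousand (those not working and not actively searching are outside the labor force).
Civilian working-age population = 397.95 + 309.01 = 706.96 thousand.
Unemployment rate = 22.10 / 397.95 = 5.55%.
Labor force participation rate = 397.95 / 706.96 = 56.29%.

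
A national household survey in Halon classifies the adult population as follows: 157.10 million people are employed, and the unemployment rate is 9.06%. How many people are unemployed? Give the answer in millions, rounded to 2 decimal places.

Let U be the number unemployed. The labor force is E + U, and U/(E+U) = 0.0906.
So U = 0.0906 × 157.10 / (1 − 0.0906) = 14.2333 / 0.9094 ≈ 15.65 million.

About 15.65 million are unemployed.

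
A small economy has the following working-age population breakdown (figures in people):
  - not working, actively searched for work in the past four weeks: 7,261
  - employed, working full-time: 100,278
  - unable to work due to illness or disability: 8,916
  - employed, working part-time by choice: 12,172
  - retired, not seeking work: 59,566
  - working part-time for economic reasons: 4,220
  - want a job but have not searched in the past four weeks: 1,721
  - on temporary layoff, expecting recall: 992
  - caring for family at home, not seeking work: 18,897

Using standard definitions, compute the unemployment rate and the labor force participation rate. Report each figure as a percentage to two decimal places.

Employed = 100,278 + 12,172 + 4,220 = 116,670 (anyone who worked, including part-time for economic reasons, counts as employed).
Unemployed = 7,261 + 992 = 8,253 (jobless and actively searching, or on temporary layoff).
Labor force = 116,670 + 8,253 = 124,923.
Not in labor force = 8,916 + 59,566 + 1,721 + 18,897 = 89,100 (those not working and not actively searching are outside the labor force — including those who want a job but have given up searching).
Civilian working-age population = 124,923 + 89,100 = 214,023.
Unemployment rate = 8,253 / 124,923 = 6.61%.
Labor force participation rate = 124,923 / 214,023 = 58.37%.

Unemployment rate ≈ 6.61%; labor force participation rate ≈ 58.37%.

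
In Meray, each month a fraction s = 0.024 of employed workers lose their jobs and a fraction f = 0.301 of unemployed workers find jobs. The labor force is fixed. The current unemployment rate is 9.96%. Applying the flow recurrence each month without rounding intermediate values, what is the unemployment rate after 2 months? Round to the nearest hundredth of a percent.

Unemployment rate after two months ≈ 8.56%.

With a fixed labor force, u_{t+1} = u_t + s·(1−u_t) − f·u_t = u_t·(1−s−f) + s.
Here 1−s−f = 0.675 and s = 0.024.
u_1 = 0.099600 × 0.675 + 0.024 = 0.091230.
u_2 = 0.091230 × 0.675 + 0.024 = 0.085580.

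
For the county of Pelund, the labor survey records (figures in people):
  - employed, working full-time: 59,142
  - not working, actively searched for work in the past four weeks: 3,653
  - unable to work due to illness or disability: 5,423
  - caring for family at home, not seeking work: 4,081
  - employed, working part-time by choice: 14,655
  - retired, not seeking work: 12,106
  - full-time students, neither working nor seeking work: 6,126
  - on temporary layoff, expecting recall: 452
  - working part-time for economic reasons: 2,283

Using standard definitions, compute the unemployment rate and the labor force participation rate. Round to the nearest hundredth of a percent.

Employed = 59,142 + 14,655 + 2,283 = 76,080 (anyone who worked, including part-time for economic reasons, counts as employed).
Unemployed = 3,653 + 452 = 4,105 (jobless and actively searching, or on temporary layoff).
Labor force = 76,080 + 4,105 = 80,185.
Not in labor force = 5,423 + 4,081 + 12,106 + 6,126 = 27,736 (those not working and not actively searching are outside the labor force).
Civilian working-age population = 80,185 + 27,736 = 107,921.
Unemployment rate = 4,105 / 80,185 = 5.12%.
Labor force participation rate = 80,185 / 107,921 = 74.30%.

Unemployment rate ≈ 5.12%; labor force participation rate ≈ 74.30%.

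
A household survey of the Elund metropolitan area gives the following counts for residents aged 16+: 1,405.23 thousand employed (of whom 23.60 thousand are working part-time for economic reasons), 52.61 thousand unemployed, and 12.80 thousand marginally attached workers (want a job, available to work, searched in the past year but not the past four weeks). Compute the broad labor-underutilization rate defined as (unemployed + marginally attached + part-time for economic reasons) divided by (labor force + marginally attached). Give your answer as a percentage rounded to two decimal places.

Labor force = 1,405.23 + 52.61 = 1,457.84 thousand.
Numerator = 52.61 + 12.80 + 23.60 = 89.01 thousand.
Denominator = 1,457.84 + 12.80 = 1,470.64 thousand.
Broad rate = 89.01 / 1,470.64 = 6.05%.

Broad underutilization rate ≈ 6.05%.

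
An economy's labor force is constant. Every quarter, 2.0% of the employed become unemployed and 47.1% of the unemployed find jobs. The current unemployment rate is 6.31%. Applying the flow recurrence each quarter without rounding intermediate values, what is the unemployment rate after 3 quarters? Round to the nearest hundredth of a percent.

With a fixed labor force, u_{t+1} = u_t + s·(1−u_t) − f·u_t = u_t·(1−s−f) + s.
Here 1−s−f = 0.509 and s = 0.020.
u_1 = 0.063100 × 0.509 + 0.020 = 0.052118.
u_2 = 0.052118 × 0.509 + 0.020 = 0.046528.
u_3 = 0.046528 × 0.509 + 0.020 = 0.043683.

Unemployment rate after three quarters ≈ 4.37%.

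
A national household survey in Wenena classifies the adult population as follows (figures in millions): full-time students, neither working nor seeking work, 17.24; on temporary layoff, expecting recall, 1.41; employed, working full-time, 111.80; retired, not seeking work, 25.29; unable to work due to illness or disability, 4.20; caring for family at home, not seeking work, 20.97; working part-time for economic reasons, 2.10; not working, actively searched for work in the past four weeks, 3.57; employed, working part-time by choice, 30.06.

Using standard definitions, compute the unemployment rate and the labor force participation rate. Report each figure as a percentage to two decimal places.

Employed = 111.80 + 2.10 + 30.06 = 143.96 million (anyone who worked, including part-time for economic reasons, counts as employed).
Unemployed = 1.41 + 3.57 = 4.98 million (jobless and actively searching, or on temporary layoff).
Labor force = 143.96 + 4.98 = 148.94 million.
Not in labor force = 17.24 + 25.29 + 4.20 + 20.97 = 67.70 million (those not working and not actively searching are outside the labor force).
Civilian working-age population = 148.94 + 67.70 = 216.64 million.
Unemployment rate = 4.98 / 148.94 = 3.34%.
Labor force participation rate = 148.94 / 216.64 = 68.75%.

Unemployment rate ≈ 3.34%; labor force participation rate ≈ 68.75%.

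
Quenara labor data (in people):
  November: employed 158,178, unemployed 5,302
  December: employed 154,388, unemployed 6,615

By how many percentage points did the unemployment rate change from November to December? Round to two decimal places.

The unemployment rate changed by +0.87 percentage points.

November: labor force = 158,178 + 5,302 = 163,480; u = 5,302/163,480 = 3.24%.
December: labor force = 154,388 + 6,615 = 161,003; u = 6,615/161,003 = 4.11%.
Change = 4.11% − 3.24% = +0.87 pp.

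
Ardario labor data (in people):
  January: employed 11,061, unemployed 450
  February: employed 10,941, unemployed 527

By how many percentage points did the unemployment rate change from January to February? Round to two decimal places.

The unemployment rate changed by +0.69 percentage points.

January: labor force = 11,061 + 450 = 11,511; u = 450/11,511 = 3.91%.
February: labor force = 10,941 + 527 = 11,468; u = 527/11,468 = 4.60%.
Change = 4.60% − 3.91% = +0.69 pp.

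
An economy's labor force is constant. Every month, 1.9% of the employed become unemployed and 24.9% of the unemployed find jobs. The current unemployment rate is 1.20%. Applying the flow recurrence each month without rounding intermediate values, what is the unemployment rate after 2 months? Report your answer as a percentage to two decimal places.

Unemployment rate after two months ≈ 3.93%.

With a fixed labor force, u_{t+1} = u_t + s·(1−u_t) − f·u_t = u_t·(1−s−f) + s.
Here 1−s−f = 0.732 and s = 0.019.
u_1 = 0.012000 × 0.732 + 0.019 = 0.027784.
u_2 = 0.027784 × 0.732 + 0.019 = 0.039338.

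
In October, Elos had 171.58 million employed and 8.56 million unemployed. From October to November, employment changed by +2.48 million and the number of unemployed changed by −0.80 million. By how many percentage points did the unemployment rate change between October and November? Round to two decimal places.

October: labor force = 171.58 + 8.56 = 180.14; u = 8.56/180.14 = 4.75%.
November: labor force = 174.06 + 7.76 = 181.82; u = 7.76/181.82 = 4.27%.
Change = 4.27% − 4.75% = −0.48 pp.

The unemployment rate changed by −0.48 percentage points.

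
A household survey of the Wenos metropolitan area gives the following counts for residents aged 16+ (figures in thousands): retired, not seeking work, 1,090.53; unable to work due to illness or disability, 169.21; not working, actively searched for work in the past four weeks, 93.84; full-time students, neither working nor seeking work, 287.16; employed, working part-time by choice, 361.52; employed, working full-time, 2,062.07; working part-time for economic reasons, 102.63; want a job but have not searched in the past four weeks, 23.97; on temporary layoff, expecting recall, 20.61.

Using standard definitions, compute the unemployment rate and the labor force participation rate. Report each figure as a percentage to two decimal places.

Employed = 361.52 + 2,062.07 + 102.63 = 2,526.22 thousand (anyone who worked, including part-time for economic reasons, counts as employed).
Unemployed = 93.84 + 20.61 = 114.45 thousand (jobless and actively searching, or on temporary layoff).
Labor force = 2,526.22 + 114.45 = 2,640.67 thousand.
Not in labor force = 1,090.53 + 169.21 + 287.16 + 23.97 = 1,570.87 thousand (those not working and not actively searching are outside the labor force — including those who want a job but have given up searching).
Civilian working-age population = 2,640.67 + 1,570.87 = 4,211.54 thousand.
Unemployment rate = 114.45 / 2,640.67 = 4.33%.
Labor force participation rate = 2,640.67 / 4,211.54 = 62.70%.

Unemployment rate ≈ 4.33%; labor force participation rate ≈ 62.70%.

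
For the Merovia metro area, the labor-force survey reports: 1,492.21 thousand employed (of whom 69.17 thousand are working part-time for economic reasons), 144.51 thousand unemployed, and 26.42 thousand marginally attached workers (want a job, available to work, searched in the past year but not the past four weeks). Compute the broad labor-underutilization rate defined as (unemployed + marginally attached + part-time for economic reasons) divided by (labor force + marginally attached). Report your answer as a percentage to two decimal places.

Labor force = 1,492.21 + 144.51 = 1,636.72 thousand.
Numerator = 144.51 + 26.42 + 69.17 = 240.10 thousand.
Denominator = 1,636.72 + 26.42 = 1,663.14 thousand.
Broad rate = 240.10 / 1,663.14 = 14.44%.

Broad underutilization rate ≈ 14.44%.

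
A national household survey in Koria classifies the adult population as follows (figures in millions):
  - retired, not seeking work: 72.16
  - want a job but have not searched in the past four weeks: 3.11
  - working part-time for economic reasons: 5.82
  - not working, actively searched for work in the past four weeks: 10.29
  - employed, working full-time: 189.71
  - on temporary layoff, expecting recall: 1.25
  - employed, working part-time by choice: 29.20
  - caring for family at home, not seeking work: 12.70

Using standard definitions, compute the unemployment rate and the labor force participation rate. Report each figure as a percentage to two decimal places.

Employed = 5.82 + 189.71 + 29.20 = 224.73 million (anyone who worked, including part-time for economic reasons, counts as employed).
Unemployed = 10.29 + 1.25 = 11.54 million (jobless and actively searching, or on temporary layoff).
Labor force = 224.73 + 11.54 = 236.27 million.
Not in labor force = 72.16 + 3.11 + 12.70 = 87.97 million (those not working and not actively searching are outside the labor force — including those who want a job but have given up searching).
Civilian working-age population = 236.27 + 87.97 = 324.24 million.
Unemployment rate = 11.54 / 236.27 = 4.88%.
Labor force participation rate = 236.27 / 324.24 = 72.87%.

Unemployment rate ≈ 4.88%; labor force participation rate ≈ 72.87%.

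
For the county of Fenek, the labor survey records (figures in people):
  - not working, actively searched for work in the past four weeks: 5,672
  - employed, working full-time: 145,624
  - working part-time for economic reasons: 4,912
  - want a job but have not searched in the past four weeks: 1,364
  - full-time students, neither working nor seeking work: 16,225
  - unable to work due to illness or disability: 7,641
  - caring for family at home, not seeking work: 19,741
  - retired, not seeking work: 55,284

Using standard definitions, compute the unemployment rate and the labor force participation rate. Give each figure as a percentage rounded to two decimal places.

Employed = 145,624 + 4,912 = 150,536 (anyone who worked, including part-time for economic reasons, counts as employed).
Unemployed = 5,672.
Labor force = 150,536 + 5,672 = 156,208.
Not in labor force = 1,364 + 16,225 + 7,641 + 19,741 + 55,284 = 100,255 (those not working and not actively searching are outside the labor force — including those who want a job but have given up searching).
Civilian working-age population = 156,208 + 100,255 = 256,463.
Unemployment rate = 5,672 / 156,208 = 3.63%.
Labor force participation rate = 156,208 / 256,463 = 60.91%.

Unemployment rate ≈ 3.63%; labor force participation rate ≈ 60.91%.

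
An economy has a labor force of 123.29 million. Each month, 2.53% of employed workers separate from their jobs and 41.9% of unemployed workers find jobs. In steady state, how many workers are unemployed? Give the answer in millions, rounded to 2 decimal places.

About 7.02 million are unemployed in steady state.

Steady-state unemployment rate u* = s/(s+f) = 2.53/(2.53+41.9) = 0.056944.
Unemployed = u* × labor force = 0.056944 × 123.29 ≈ 7.02 million.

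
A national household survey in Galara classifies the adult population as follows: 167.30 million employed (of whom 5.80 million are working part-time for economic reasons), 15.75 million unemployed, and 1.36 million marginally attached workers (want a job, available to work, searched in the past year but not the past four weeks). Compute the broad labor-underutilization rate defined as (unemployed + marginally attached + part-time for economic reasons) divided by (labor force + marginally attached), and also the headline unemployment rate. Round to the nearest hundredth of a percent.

Labor force = 167.30 + 15.75 = 183.05 million.
Numerator = 15.75 + 1.36 + 5.80 = 22.91 million.
Denominator = 183.05 + 1.36 = 184.41 million.
Broad rate = 22.91 / 184.41 = 12.42%.
Headline unemployment rate = 15.75 / 183.05 = 8.60%.

Broad underutilization rate ≈ 12.42%; headline unemployment rate ≈ 8.60%.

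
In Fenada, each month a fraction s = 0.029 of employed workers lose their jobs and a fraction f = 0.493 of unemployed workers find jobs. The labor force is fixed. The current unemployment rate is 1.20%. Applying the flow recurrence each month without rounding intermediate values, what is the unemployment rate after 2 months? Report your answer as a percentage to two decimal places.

With a fixed labor force, u_{t+1} = u_t + s·(1−u_t) − f·u_t = u_t·(1−s−f) + s.
Here 1−s−f = 0.478 and s = 0.029.
u_1 = 0.012000 × 0.478 + 0.029 = 0.034736.
u_2 = 0.034736 × 0.478 + 0.029 = 0.045604.

Unemployment rate after two months ≈ 4.56%.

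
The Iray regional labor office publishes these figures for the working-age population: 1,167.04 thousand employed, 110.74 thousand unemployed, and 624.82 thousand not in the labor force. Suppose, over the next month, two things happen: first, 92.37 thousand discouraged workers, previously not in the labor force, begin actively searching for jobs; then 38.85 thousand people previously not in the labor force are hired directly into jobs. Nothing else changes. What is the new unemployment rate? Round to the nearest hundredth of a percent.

New unemployment rate ≈ 14.42%.

Initially, labor force = 1,167.04 + 110.74 = 1,277.78 thousand, so u = 110.74/1,277.78 = 8.67%.
After the first change, unemployed and labor force both rise by 92.37 → E = 1,167.04, U = 203.11, labor force = 1,370.15 thousand.
After the second change, employed and labor force both rise by 38.85; unemployed unchanged → E = 1,205.89, U = 203.11, labor force = 1,409.00 thousand.
New unemployment rate = 203.11 / 1,409.00 = 14.42%.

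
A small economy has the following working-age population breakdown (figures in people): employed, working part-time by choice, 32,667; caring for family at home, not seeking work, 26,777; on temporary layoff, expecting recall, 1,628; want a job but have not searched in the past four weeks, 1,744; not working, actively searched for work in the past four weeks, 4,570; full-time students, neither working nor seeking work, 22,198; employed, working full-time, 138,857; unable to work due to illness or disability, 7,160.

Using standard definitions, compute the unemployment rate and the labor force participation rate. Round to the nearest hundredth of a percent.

Unemployment rate ≈ 3.49%; labor force participation rate ≈ 75.43%.

Employed = 32,667 + 138,857 = 171,524.
Unemployed = 1,628 + 4,570 = 6,198 (jobless and actively searching, or on temporary layoff).
Labor force = 171,524 + 6,198 = 177,722.
Not in labor force = 26,777 + 1,744 + 22,198 + 7,160 = 57,879 (those not working and not actively searching are outside the labor force — including those who want a job but have given up searching).
Civilian working-age population = 177,722 + 57,879 = 235,601.
Unemployment rate = 6,198 / 177,722 = 3.49%.
Labor force participation rate = 177,722 / 235,601 = 75.43%.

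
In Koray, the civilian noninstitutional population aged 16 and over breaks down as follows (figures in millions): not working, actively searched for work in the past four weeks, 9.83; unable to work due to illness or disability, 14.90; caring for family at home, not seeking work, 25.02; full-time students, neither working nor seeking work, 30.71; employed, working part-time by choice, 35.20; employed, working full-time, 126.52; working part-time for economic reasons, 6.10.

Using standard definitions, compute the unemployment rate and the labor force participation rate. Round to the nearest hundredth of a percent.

Unemployment rate ≈ 5.53%; labor force participation rate ≈ 71.55%.

Employed = 35.20 + 126.52 + 6.10 = 167.82 million (anyone who worked, including part-time for economic reasons, counts as employed).
Unemployed = 9.83 million.
Labor force = 167.82 + 9.83 = 177.65 million.
Not in labor force = 14.90 + 25.02 + 30.71 = 70.63 million (those not working and not actively searching are outside the labor force).
Civilian working-age population = 177.65 + 70.63 = 248.28 million.
Unemployment rate = 9.83 / 177.65 = 5.53%.
Labor force participation rate = 177.65 / 248.28 = 71.55%.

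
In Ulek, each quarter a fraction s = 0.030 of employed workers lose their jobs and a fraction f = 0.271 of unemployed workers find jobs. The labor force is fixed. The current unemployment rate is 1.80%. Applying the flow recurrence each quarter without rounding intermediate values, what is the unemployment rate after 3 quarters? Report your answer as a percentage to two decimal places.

With a fixed labor force, u_{t+1} = u_t + s·(1−u_t) − f·u_t = u_t·(1−s−f) + s.
Here 1−s−f = 0.699 and s = 0.030.
u_1 = 0.018000 × 0.699 + 0.030 = 0.042582.
u_2 = 0.042582 × 0.699 + 0.030 = 0.059765.
u_3 = 0.059765 × 0.699 + 0.030 = 0.071776.

Unemployment rate after three quarters ≈ 7.18%.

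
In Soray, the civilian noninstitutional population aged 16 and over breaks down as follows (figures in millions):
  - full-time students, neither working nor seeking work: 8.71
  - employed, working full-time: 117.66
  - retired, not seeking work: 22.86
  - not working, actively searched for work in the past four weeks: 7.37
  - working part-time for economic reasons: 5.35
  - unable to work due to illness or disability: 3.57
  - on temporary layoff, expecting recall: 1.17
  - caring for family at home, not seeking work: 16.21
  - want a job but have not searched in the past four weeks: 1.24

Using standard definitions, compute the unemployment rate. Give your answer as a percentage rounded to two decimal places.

Employed = 117.66 + 5.35 = 123.01 million (anyone who worked, including part-time for economic reasons, counts as employed).
Unemployed = 7.37 + 1.17 = 8.54 million (jobless and actively searching, or on temporary layoff).
Labor force = 123.01 + 8.54 = 131.55 million.
Unemployment rate = 8.54 / 131.55 = 6.49%.

Unemployment rate ≈ 6.49%.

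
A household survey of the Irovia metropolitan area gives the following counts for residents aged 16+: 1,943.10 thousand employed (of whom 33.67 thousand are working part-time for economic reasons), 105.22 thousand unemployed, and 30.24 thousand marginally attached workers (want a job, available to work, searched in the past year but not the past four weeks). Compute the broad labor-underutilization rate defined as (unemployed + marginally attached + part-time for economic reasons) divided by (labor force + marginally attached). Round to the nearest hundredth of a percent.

Labor force = 1,943.10 + 105.22 = 2,048.32 thousand.
Numerator = 105.22 + 30.24 + 33.67 = 169.13 thousand.
Denominator = 2,048.32 + 30.24 = 2,078.56 thousand.
Broad rate = 169.13 / 2,078.56 = 8.14%.

Broad underutilization rate ≈ 8.14%.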